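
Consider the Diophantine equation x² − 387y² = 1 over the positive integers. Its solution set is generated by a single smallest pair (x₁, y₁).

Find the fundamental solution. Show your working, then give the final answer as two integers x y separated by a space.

√387 = [19; 1,2,19,2,1,38, …], period ℓ=6 (even) → k=5
i=0: a=19 ⇒ p=19, q=1
i=1: a=1 ⇒ p=20, q=1
i=2: a=2 ⇒ p=59, q=3
…
i=4: a=2 ⇒ p=2341, q=119
i=5: a=1 ⇒ p=3482, q=177
fundamental: x₁=3482, y₁=177  (since 12124324 − 387·31329 = 1)

3482 177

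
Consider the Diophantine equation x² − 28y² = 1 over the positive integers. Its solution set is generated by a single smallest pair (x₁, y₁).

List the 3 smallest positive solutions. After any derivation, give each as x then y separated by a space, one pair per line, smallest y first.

127 24
32257 6096
8193151 1548360

d=28: √d = [5; 3,2,3,10] (ℓ=4, even), read p_3/q_3
step 0: (5, 1)  from 5·(1,0) + (0,1)
step 1: (16, 3)  from 3·(5,1) + (1,0)
step 2: (37, 7)  from 2·(16,3) + (5,1)
step 3: (127, 24)  from 3·(37,7) + (16,3)
fundamental: x₁=127, y₁=24  (since 16129 − 28·576 = 1)
k=2:  x_2 = 127·127+28·24·24 = 32257,  y_2 = 127·24+24·127 = 6096
k=3:  x_3 = 127·32257+28·24·6096 = 8193151,  y_3 = 127·6096+24·32257 = 1548360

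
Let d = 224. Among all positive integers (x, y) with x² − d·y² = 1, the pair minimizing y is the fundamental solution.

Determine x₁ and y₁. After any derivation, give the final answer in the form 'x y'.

15 1

[14; 1,28] for √224; ℓ=2 ⇒ convergent index 1
step 0: (14, 1)  from 14·(1,0) + (0,1)
step 1: (15, 1)  from 1·(14,1) + (1,0)
fundamental: x₁=15, y₁=1  (since 225 − 224·1 = 1)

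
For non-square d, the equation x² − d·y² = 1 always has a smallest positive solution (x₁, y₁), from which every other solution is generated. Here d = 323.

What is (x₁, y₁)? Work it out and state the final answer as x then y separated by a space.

[17; 1,34] for √323; ℓ=2 ⇒ convergent index 1
k=0  a_k=17  p_k/q_k = 17/1
k=1  a_k=1  p_k/q_k = 18/1
fundamental: x₁=18, y₁=1  (since 324 − 323·1 = 1)

18 1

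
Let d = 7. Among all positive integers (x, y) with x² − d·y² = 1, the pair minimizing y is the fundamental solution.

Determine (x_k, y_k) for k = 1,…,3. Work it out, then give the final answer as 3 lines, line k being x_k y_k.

8 3
127 48
2024 765

d=7: √d = [2; 1,1,1,4] (ℓ=4, even), read p_3/q_3
step 0: (2, 1)  from 2·(1,0) + (0,1)
step 1: (3, 1)  from 1·(2,1) + (1,0)
step 2: (5, 2)  from 1·(3,1) + (2,1)
step 3: (8, 3)  from 1·(5,2) + (3,1)
(x₁, y₁) = (8, 3);  8² − 7·3² = 1 ✓
(8+3√7)^2 = 127 + 48√7
(8+3√7)^3 = 2024 + 765√7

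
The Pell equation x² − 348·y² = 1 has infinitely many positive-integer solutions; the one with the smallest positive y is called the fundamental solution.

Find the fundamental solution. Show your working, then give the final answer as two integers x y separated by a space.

1567 84

d=348: √d = [18; 1,1,1,8,1,1,1,36] (ℓ=8, even), read p_7/q_7
a_0=18:  p_0=18·1+0=18,  q_0=18·0+1=1
…
a_5=1:  p_5=1·485+56=541,  q_5=1·26+3=29
a_6=1:  p_6=1·541+485=1026,  q_6=1·29+26=55
a_7=1:  p_7=1·1026+541=1567,  q_7=1·55+29=84
→ (1567, 84).  Check: 1567²=2455489, 348·84²=2455488, difference 1.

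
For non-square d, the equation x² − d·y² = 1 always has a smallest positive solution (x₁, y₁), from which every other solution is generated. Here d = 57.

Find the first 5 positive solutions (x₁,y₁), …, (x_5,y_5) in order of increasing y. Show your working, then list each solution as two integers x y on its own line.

151 20
45601 6040
13771351 1824060
4158902401 550860080
1255974753751 166357920100

√57 → a₀=7, period (1,1,4,1,1,14); ℓ=6 even so k=5
i=0: a=7 ⇒ p=7, q=1
i=1: a=1 ⇒ p=8, q=1
i=2: a=1 ⇒ p=15, q=2
i=3: a=4 ⇒ p=68, q=9
i=4: a=1 ⇒ p=83, q=11
i=5: a=1 ⇒ p=151, q=20
→ (151, 20).  Check: 151²=22801, 57·20²=22800, difference 1.
n=2: (151,20)∘(151,20) = (151·151+57·20·20, 151·20+20·151) = (45601,6040)
n=3: (45601,6040)∘(151,20) = (151·45601+57·20·6040, 151·6040+20·45601) = (13771351,1824060)
n=4: (13771351,1824060)∘(151,20) = (151·13771351+57·20·1824060, 151·1824060+20·13771351) = (4158902401,550860080)
n=5: (4158902401,550860080)∘(151,20) = (151·4158902401+57·20·550860080, 151·550860080+20·4158902401) = (1255974753751,166357920100)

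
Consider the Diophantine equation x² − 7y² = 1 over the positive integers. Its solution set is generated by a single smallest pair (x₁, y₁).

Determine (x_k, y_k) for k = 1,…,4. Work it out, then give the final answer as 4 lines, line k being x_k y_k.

d=7: √d = [2; 1,1,1,4] (ℓ=4, even), read p_3/q_3
k=0  a_k=2  p_k/q_k = 2/1
k=1  a_k=1  p_k/q_k = 3/1
k=2  a_k=1  p_k/q_k = 5/2
k=3  a_k=1  p_k/q_k = 8/3
→ (8, 3).  Check: 8²=64, 7·3²=63, difference 1.
(8+3√7)^2 = 127 + 48√7
(8+3√7)^3 = 2024 + 765√7
(8+3√7)^4 = 32257 + 12192√7

8 3
127 48
2024 765
32257 12192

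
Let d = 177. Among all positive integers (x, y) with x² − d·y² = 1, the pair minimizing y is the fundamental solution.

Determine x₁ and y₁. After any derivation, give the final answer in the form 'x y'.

62423 4692

[13; 3,3,2,8,2,3,3,26] for √177; ℓ=8 ⇒ convergent index 7
a_0=13:  p_0=13·1+0=13,  q_0=13·0+1=1
…
a_6=3:  p_6=3·5468+2581=18985,  q_6=3·411+194=1427
a_7=3:  p_7=3·18985+5468=62423,  q_7=3·1427+411=4692
(x₁, y₁) = (62423, 4692);  62423² − 177·4692² = 1 ✓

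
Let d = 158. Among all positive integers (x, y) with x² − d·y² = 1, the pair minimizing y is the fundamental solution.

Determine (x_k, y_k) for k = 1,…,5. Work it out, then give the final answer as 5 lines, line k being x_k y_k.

√158 → a₀=12, period (1,1,3,12,3,1,1,24); ℓ=8 even so k=7
k=0  a_k=12  p_k/q_k = 12/1
k=1  a_k=1  p_k/q_k = 13/1
k=2  a_k=1  p_k/q_k = 25/2
k=3  a_k=3  p_k/q_k = 88/7
k=4  a_k=12  p_k/q_k = 1081/86
…
k=6  a_k=1  p_k/q_k = 4412/351
k=7  a_k=1  p_k/q_k = 7743/616
(x₁, y₁) = (7743, 616);  7743² − 158·616² = 1 ✓
k=2:  x_2 = 7743·7743+158·616·616 = 119908097,  y_2 = 7743·616+616·7743 = 9539376
k=3:  x_3 = 7743·119908097+158·616·9539376 = 1856896782399,  y_3 = 7743·9539376+616·119908097 = 147726776120
k=4:  x_4 = 7743·1856896782399+158·616·147726776120 = 28755903452322817,  y_4 = 7743·147726776120+616·1856896782399 = 2287696845454944
k=5:  x_5 = 7743·28755903452322817+158·616·2287696845454944 = 445313919005774361663,  y_5 = 7743·2287696845454944+616·28755903452322817 = 35427273200988486664

7743 616
119908097 9539376
1856896782399 147726776120
28755903452322817 2287696845454944
445313919005774361663 35427273200988486664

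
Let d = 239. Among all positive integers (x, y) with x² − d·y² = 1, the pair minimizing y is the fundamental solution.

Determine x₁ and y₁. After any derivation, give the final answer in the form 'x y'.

d=239: √d = [15; 2,5,1,2,4,15,4,2,1,5,2,30] (ℓ=12, even), read p_11/q_11
k=0  a_k=15  p_k/q_k = 15/1
…
k=2  a_k=5  p_k/q_k = 170/11
k=3  a_k=1  p_k/q_k = 201/13
…
k=5  a_k=4  p_k/q_k = 2489/161
k=6  a_k=15  p_k/q_k = 37907/2452
k=7  a_k=4  p_k/q_k = 154117/9969
k=8  a_k=2  p_k/q_k = 346141/22390
…
k=10  a_k=5  p_k/q_k = 2847431/184185
k=11  a_k=2  p_k/q_k = 6195120/400729
fundamental: x₁=6195120, y₁=400729  (since 38379511814400 − 239·160583731441 = 1)

6195120 400729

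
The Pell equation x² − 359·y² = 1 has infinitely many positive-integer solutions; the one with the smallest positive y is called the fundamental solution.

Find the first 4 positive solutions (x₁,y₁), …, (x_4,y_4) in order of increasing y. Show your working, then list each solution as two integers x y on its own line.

360 19
259199 13680
186622920 9849581
134368243201 7091684640

d=359: √d = [18; 1,17,1,36] (ℓ=4, even), read p_3/q_3
step 0: (18, 1)  from 18·(1,0) + (0,1)
step 1: (19, 1)  from 1·(18,1) + (1,0)
step 2: (341, 18)  from 17·(19,1) + (18,1)
step 3: (360, 19)  from 1·(341,18) + (19,1)
(x₁, y₁) = (360, 19);  360² − 359·19² = 1 ✓
k=2:  x_2 = 360·360+359·19·19 = 259199,  y_2 = 360·19+19·360 = 13680
k=3:  x_3 = 360·259199+359·19·13680 = 186622920,  y_3 = 360·13680+19·259199 = 9849581
k=4:  x_4 = 360·186622920+359·19·9849581 = 134368243201,  y_4 = 360·9849581+19·186622920 = 7091684640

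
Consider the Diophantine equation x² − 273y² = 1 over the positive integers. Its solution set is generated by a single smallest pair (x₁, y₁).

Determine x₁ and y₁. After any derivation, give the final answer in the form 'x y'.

[16; 1,1,10,1,1,32] for √273; ℓ=6 ⇒ convergent index 5
a_0=16:  p_0=16·1+0=16,  q_0=16·0+1=1
…
a_2=1:  p_2=1·17+16=33,  q_2=1·1+1=2
a_3=10:  p_3=10·33+17=347,  q_3=10·2+1=21
a_4=1:  p_4=1·347+33=380,  q_4=1·21+2=23
a_5=1:  p_5=1·380+347=727,  q_5=1·23+21=44
→ (727, 44).  Check: 727²=528529, 273·44²=528528, difference 1.

727 44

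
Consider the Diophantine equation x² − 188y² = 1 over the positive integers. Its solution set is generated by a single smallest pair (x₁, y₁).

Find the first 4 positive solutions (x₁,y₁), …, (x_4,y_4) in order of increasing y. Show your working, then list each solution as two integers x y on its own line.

4607 336
42448897 3095904
391124132351 28525659120
3603817713033217 262835420035776

√188 = [13; 1,2,2,6,2,2,1,26, …], period ℓ=8 (even) → k=7
k=0  a_k=13  p_k/q_k = 13/1
k=1  a_k=1  p_k/q_k = 14/1
k=2  a_k=2  p_k/q_k = 41/3
k=3  a_k=2  p_k/q_k = 96/7
…
k=5  a_k=2  p_k/q_k = 1330/97
k=6  a_k=2  p_k/q_k = 3277/239
k=7  a_k=1  p_k/q_k = 4607/336
(x₁, y₁) = (4607, 336);  4607² − 188·336² = 1 ✓
(4607+336√188)^2 = 42448897 + 3095904√188
(4607+336√188)^3 = 391124132351 + 28525659120√188
(4607+336√188)^4 = 3603817713033217 + 262835420035776√188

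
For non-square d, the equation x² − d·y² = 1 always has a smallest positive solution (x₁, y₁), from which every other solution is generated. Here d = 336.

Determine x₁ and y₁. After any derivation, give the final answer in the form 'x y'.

55 3

[18; 3,36] for √336; ℓ=2 ⇒ convergent index 1
step 0: (18, 1)  from 18·(1,0) + (0,1)
step 1: (55, 3)  from 3·(18,1) + (1,0)
(x₁, y₁) = (55, 3);  55² − 336·3² = 1 ✓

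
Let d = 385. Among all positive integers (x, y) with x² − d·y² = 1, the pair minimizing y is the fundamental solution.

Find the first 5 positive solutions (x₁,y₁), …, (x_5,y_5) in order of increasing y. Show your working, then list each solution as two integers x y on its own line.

95831 4884
18367161121 936077208
3520286834677271 179410429834812
674705215289547953281 34386161802063660336
129315350969305052987065751 6590520543127714837483620

√385 → a₀=19, period (1,1,1,1,1,…,1,1,38); ℓ=16 even so k=15
step 0: (19, 1)  from 19·(1,0) + (0,1)
step 1: (20, 1)  from 1·(19,1) + (1,0)
step 2: (39, 2)  from 1·(20,1) + (19,1)
…
step 4: (98, 5)  from 1·(59,3) + (39,2)
step 5: (157, 8)  from 1·(98,5) + (59,3)
…
step 7: (726, 37)  from 1·(569,29) + (157,8)
step 8: (2021, 103)  from 2·(726,37) + (569,29)
step 9: (2747, 140)  from 1·(2021,103) + (726,37)
step 10: (10262, 523)  from 3·(2747,140) + (2021,103)
step 11: (13009, 663)  from 1·(10262,523) + (2747,140)
step 12: (23271, 1186)  from 1·(13009,663) + (10262,523)
step 13: (36280, 1849)  from 1·(23271,1186) + (13009,663)
step 14: (59551, 3035)  from 1·(36280,1849) + (23271,1186)
step 15: (95831, 4884)  from 1·(59551,3035) + (36280,1849)
→ (95831, 4884).  Check: 95831²=9183580561, 385·4884²=9183580560, difference 1.
(x_2, y_2) = (95831·95831 + 385·4884·4884, 95831·4884 + 4884·95831) = (18367161121, 936077208)
(x_3, y_3) = (95831·18367161121 + 385·4884·936077208, 95831·936077208 + 4884·18367161121) = (3520286834677271, 179410429834812)
(x_4, y_4) = (95831·3520286834677271 + 385·4884·179410429834812, 95831·179410429834812 + 4884·3520286834677271) = (674705215289547953281, 34386161802063660336)
(x_5, y_5) = (95831·674705215289547953281 + 385·4884·34386161802063660336, 95831·34386161802063660336 + 4884·674705215289547953281) = (129315350969305052987065751, 6590520543127714837483620)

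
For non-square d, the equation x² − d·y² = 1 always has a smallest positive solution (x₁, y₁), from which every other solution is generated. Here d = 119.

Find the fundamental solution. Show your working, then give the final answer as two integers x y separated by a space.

√119 → a₀=10, period (1,9,1,20); ℓ=4 even so k=3
k=0  a_k=10  p_k/q_k = 10/1
…
k=2  a_k=9  p_k/q_k = 109/10
k=3  a_k=1  p_k/q_k = 120/11
→ (120, 11).  Check: 120²=14400, 119·11²=14399, difference 1.

120 11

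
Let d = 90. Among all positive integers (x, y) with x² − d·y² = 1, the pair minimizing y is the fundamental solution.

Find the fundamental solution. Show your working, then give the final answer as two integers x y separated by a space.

19 2

√90 → a₀=9, period (2,18); ℓ=2 even so k=1
i=0: a=9 ⇒ p=9, q=1
i=1: a=2 ⇒ p=19, q=2
→ (19, 2).  Check: 19²=361, 90·2²=360, difference 1.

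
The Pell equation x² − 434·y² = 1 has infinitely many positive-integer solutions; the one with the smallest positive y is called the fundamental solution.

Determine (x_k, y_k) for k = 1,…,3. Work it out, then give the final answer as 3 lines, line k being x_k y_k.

125 6
31249 1500
7812125 374994

d=434: √d = [20; 1,4,1,40] (ℓ=4, even), read p_3/q_3
k=0  a_k=20  p_k/q_k = 20/1
…
k=2  a_k=4  p_k/q_k = 104/5
k=3  a_k=1  p_k/q_k = 125/6
(x₁, y₁) = (125, 6);  125² − 434·6² = 1 ✓
n=2: (125,6)∘(125,6) = (125·125+434·6·6, 125·6+6·125) = (31249,1500)
n=3: (31249,1500)∘(125,6) = (125·31249+434·6·1500, 125·1500+6·31249) = (7812125,374994)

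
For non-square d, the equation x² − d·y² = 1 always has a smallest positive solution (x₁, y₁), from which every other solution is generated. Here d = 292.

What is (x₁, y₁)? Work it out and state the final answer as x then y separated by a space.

√292 = [17; 11,2,1,3,8,3,1,2,11,34, …], period ℓ=10 (even) → k=9
i=0: a=17 ⇒ p=17, q=1
…
i=3: a=1 ⇒ p=581, q=34
…
i=5: a=8 ⇒ p=17669, q=1034
i=6: a=3 ⇒ p=55143, q=3227
…
i=8: a=2 ⇒ p=200767, q=11749
i=9: a=11 ⇒ p=2281249, q=133500
(x₁, y₁) = (2281249, 133500);  2281249² − 292·133500² = 1 ✓

2281249 133500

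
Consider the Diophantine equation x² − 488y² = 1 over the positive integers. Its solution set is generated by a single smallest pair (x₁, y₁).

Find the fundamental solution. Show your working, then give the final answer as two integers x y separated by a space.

d=488: √d = [22; 11,44] (ℓ=2, even), read p_1/q_1
k=0  a_k=22  p_k/q_k = 22/1
k=1  a_k=11  p_k/q_k = 243/11
→ (243, 11).  Check: 243²=59049, 488·11²=59048, difference 1.

243 11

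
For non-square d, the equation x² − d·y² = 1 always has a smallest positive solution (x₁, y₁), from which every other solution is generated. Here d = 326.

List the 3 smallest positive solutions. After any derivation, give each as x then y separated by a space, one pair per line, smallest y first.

√326 = [18; 18,36, …], period ℓ=2 (even) → k=1
a_0=18:  p_0=18·1+0=18,  q_0=18·0+1=1
a_1=18:  p_1=18·18+1=325,  q_1=18·1+0=18
→ (325, 18).  Check: 325²=105625, 326·18²=105624, difference 1.
(325+18√326)^2 = 211249 + 11700√326
(325+18√326)^3 = 137311525 + 7604982√326

325 18
211249 11700
137311525 7604982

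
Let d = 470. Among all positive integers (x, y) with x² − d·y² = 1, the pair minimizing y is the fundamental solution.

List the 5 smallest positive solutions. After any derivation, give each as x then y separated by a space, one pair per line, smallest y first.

1691 78
5718961 263796
19341524411 892157994
65413029839041 3017278071912
221226847574112251 10204433547048390

√470 → a₀=21, period (1,2,8,2,1,42); ℓ=6 even so k=5
a_0=21:  p_0=21·1+0=21,  q_0=21·0+1=1
a_1=1:  p_1=1·21+1=22,  q_1=1·1+0=1
a_2=2:  p_2=2·22+21=65,  q_2=2·1+1=3
…
a_4=2:  p_4=2·542+65=1149,  q_4=2·25+3=53
a_5=1:  p_5=1·1149+542=1691,  q_5=1·53+25=78
(x₁, y₁) = (1691, 78);  1691² − 470·78² = 1 ✓
(x_2, y_2) = (1691·1691 + 470·78·78, 1691·78 + 78·1691) = (5718961, 263796)
(x_3, y_3) = (1691·5718961 + 470·78·263796, 1691·263796 + 78·5718961) = (19341524411, 892157994)
(x_4, y_4) = (1691·19341524411 + 470·78·892157994, 1691·892157994 + 78·19341524411) = (65413029839041, 3017278071912)
(x_5, y_5) = (1691·65413029839041 + 470·78·3017278071912, 1691·3017278071912 + 78·65413029839041) = (221226847574112251, 10204433547048390)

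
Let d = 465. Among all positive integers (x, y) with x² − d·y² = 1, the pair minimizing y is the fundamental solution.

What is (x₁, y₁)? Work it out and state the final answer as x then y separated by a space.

√465 → a₀=21, period (1,1,3,2,2,2,3,1,1,42); ℓ=10 even so k=9
k=0  a_k=21  p_k/q_k = 21/1
k=1  a_k=1  p_k/q_k = 22/1
…
k=4  a_k=2  p_k/q_k = 345/16
k=5  a_k=2  p_k/q_k = 841/39
k=6  a_k=2  p_k/q_k = 2027/94
…
k=8  a_k=1  p_k/q_k = 8949/415
k=9  a_k=1  p_k/q_k = 15871/736
fundamental: x₁=15871, y₁=736  (since 251888641 − 465·541696 = 1)

15871 736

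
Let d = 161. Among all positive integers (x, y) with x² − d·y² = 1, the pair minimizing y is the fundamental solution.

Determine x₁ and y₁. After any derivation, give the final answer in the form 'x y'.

√161 = [12; 1,2,4,1,2,1,4,2,1,24, …], period ℓ=10 (even) → k=9
a_0=12:  p_0=12·1+0=12,  q_0=12·0+1=1
a_1=1:  p_1=1·12+1=13,  q_1=1·1+0=1
a_2=2:  p_2=2·13+12=38,  q_2=2·1+1=3
a_3=4:  p_3=4·38+13=165,  q_3=4·3+1=13
…
a_5=2:  p_5=2·203+165=571,  q_5=2·16+13=45
…
a_8=2:  p_8=2·3667+774=8108,  q_8=2·289+61=639
a_9=1:  p_9=1·8108+3667=11775,  q_9=1·639+289=928
→ (11775, 928).  Check: 11775²=138650625, 161·928²=138650624, difference 1.

11775 928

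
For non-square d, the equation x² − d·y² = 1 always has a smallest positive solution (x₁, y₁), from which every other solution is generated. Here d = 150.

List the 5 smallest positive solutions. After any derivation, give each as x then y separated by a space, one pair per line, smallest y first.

49 4
4801 392
470449 38412
46099201 3763984
4517251249 368832020

d=150: √d = [12; 4,24] (ℓ=2, even), read p_1/q_1
k=0  a_k=12  p_k/q_k = 12/1
k=1  a_k=4  p_k/q_k = 49/4
(x₁, y₁) = (49, 4);  49² − 150·4² = 1 ✓
k=2:  x_2 = 49·49+150·4·4 = 4801,  y_2 = 49·4+4·49 = 392
k=3:  x_3 = 49·4801+150·4·392 = 470449,  y_3 = 49·392+4·4801 = 38412
k=4:  x_4 = 49·470449+150·4·38412 = 46099201,  y_4 = 49·38412+4·470449 = 3763984
k=5:  x_5 = 49·46099201+150·4·3763984 = 4517251249,  y_5 = 49·3763984+4·46099201 = 368832020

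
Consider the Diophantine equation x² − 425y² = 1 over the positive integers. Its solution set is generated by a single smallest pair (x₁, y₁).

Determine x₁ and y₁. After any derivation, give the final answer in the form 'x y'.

d=425: √d = [20; 1,1,1,1,1,1,40] (ℓ=7, odd), read p_13/q_13
a_0=20:  p_0=20·1+0=20,  q_0=20·0+1=1
a_1=1:  p_1=1·20+1=21,  q_1=1·1+0=1
a_2=1:  p_2=1·21+20=41,  q_2=1·1+1=2
a_3=1:  p_3=1·41+21=62,  q_3=1·2+1=3
…
a_6=1:  p_6=1·165+103=268,  q_6=1·8+5=13
…
a_8=1:  p_8=1·10885+268=11153,  q_8=1·528+13=541
a_9=1:  p_9=1·11153+10885=22038,  q_9=1·541+528=1069
…
a_11=1:  p_11=1·33191+22038=55229,  q_11=1·1610+1069=2679
a_12=1:  p_12=1·55229+33191=88420,  q_12=1·2679+1610=4289
a_13=1:  p_13=1·88420+55229=143649,  q_13=1·4289+2679=6968
→ (143649, 6968).  Check: 143649²=20635035201, 425·6968²=20635035200, difference 1.

143649 6968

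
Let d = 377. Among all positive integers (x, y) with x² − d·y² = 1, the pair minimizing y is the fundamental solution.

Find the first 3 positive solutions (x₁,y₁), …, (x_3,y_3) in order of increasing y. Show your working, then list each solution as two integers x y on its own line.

233 12
108577 5592
50596649 2605860

[19; 2,2,2,38] for √377; ℓ=4 ⇒ convergent index 3
a_0=19:  p_0=19·1+0=19,  q_0=19·0+1=1
a_1=2:  p_1=2·19+1=39,  q_1=2·1+0=2
a_2=2:  p_2=2·39+19=97,  q_2=2·2+1=5
a_3=2:  p_3=2·97+39=233,  q_3=2·5+2=12
fundamental: x₁=233, y₁=12  (since 54289 − 377·144 = 1)
k=2:  x_2 = 233·233+377·12·12 = 108577,  y_2 = 233·12+12·233 = 5592
k=3:  x_3 = 233·108577+377·12·5592 = 50596649,  y_3 = 233·5592+12·108577 = 2605860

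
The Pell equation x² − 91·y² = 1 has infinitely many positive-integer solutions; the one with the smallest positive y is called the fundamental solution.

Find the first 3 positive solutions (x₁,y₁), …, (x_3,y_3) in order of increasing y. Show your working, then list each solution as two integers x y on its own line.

√91 = [9; 1,1,5,1,5,1,1,18, …], period ℓ=8 (even) → k=7
step 0: (9, 1)  from 9·(1,0) + (0,1)
step 1: (10, 1)  from 1·(9,1) + (1,0)
step 2: (19, 2)  from 1·(10,1) + (9,1)
step 3: (105, 11)  from 5·(19,2) + (10,1)
step 4: (124, 13)  from 1·(105,11) + (19,2)
step 5: (725, 76)  from 5·(124,13) + (105,11)
step 6: (849, 89)  from 1·(725,76) + (124,13)
step 7: (1574, 165)  from 1·(849,89) + (725,76)
→ (1574, 165).  Check: 1574²=2477476, 91·165²=2477475, difference 1.
k=2:  x_2 = 1574·1574+91·165·165 = 4954951,  y_2 = 1574·165+165·1574 = 519420
k=3:  x_3 = 1574·4954951+91·165·519420 = 15598184174,  y_3 = 1574·519420+165·4954951 = 1635133995

1574 165
4954951 519420
15598184174 1635133995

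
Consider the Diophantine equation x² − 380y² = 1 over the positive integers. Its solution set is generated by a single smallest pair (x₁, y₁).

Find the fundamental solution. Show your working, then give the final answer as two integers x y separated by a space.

39 2

d=380: √d = [19; 2,38] (ℓ=2, even), read p_1/q_1
step 0: (19, 1)  from 19·(1,0) + (0,1)
step 1: (39, 2)  from 2·(19,1) + (1,0)
fundamental: x₁=39, y₁=2  (since 1521 − 380·4 = 1)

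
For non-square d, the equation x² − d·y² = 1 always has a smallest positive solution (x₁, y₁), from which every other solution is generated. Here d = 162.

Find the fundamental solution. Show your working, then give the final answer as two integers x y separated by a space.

19601 1540

√162 → a₀=12, period (1,2,1,2,12,2,1,2,1,24); ℓ=10 even so k=9
step 0: (12, 1)  from 12·(1,0) + (0,1)
…
step 3: (51, 4)  from 1·(38,3) + (13,1)
step 4: (140, 11)  from 2·(51,4) + (38,3)
…
step 6: (3602, 283)  from 2·(1731,136) + (140,11)
step 7: (5333, 419)  from 1·(3602,283) + (1731,136)
step 8: (14268, 1121)  from 2·(5333,419) + (3602,283)
step 9: (19601, 1540)  from 1·(14268,1121) + (5333,419)
fundamental: x₁=19601, y₁=1540  (since 384199201 − 162·2371600 = 1)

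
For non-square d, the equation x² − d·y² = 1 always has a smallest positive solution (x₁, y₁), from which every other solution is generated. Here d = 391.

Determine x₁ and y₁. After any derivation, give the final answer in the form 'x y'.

√391 = [19; 1,3,2,2,1,…,3,1,38, …], period ℓ=16 (even) → k=15
k=0  a_k=19  p_k/q_k = 19/1
k=1  a_k=1  p_k/q_k = 20/1
…
k=4  a_k=2  p_k/q_k = 435/22
…
k=6  a_k=1  p_k/q_k = 1048/53
k=7  a_k=2  p_k/q_k = 2709/137
k=8  a_k=19  p_k/q_k = 52519/2656
…
k=10  a_k=1  p_k/q_k = 160266/8105
…
k=14  a_k=3  p_k/q_k = 5678083/287153
k=15  a_k=1  p_k/q_k = 7338680/371133
fundamental: x₁=7338680, y₁=371133  (since 53856224142400 − 391·137739703689 = 1)

7338680 371133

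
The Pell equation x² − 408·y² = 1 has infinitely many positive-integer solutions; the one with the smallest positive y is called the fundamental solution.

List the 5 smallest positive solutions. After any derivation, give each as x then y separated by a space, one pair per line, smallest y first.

[20; 5,40] for √408; ℓ=2 ⇒ convergent index 1
i=0: a=20 ⇒ p=20, q=1
i=1: a=5 ⇒ p=101, q=5
fundamental: x₁=101, y₁=5  (since 10201 − 408·25 = 1)
(x_2, y_2) = (101·101 + 408·5·5, 101·5 + 5·101) = (20401, 1010)
(x_3, y_3) = (101·20401 + 408·5·1010, 101·1010 + 5·20401) = (4120901, 204015)
(x_4, y_4) = (101·4120901 + 408·5·204015, 101·204015 + 5·4120901) = (832401601, 41210020)
(x_5, y_5) = (101·832401601 + 408·5·41210020, 101·41210020 + 5·832401601) = (168141002501, 8324220025)

101 5
20401 1010
4120901 204015
832401601 41210020
168141002501 8324220025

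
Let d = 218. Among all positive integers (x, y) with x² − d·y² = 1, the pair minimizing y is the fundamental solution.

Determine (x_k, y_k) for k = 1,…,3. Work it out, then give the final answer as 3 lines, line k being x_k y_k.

√218 → a₀=14, period (1,3,3,1,28); ℓ=5 odd so k=9
a_0=14:  p_0=14·1+0=14,  q_0=14·0+1=1
…
a_2=3:  p_2=3·15+14=59,  q_2=3·1+1=4
a_3=3:  p_3=3·59+15=192,  q_3=3·4+1=13
…
a_6=1:  p_6=1·7220+251=7471,  q_6=1·489+17=506
…
a_8=3:  p_8=3·29633+7471=96370,  q_8=3·2007+506=6527
a_9=1:  p_9=1·96370+29633=126003,  q_9=1·6527+2007=8534
→ (126003, 8534).  Check: 126003²=15876756009, 218·8534²=15876756008, difference 1.
n=2: (126003,8534)∘(126003,8534) = (126003·126003+218·8534·8534, 126003·8534+8534·126003) = (31753512017,2150619204)
n=3: (31753512017,2150619204)∘(126003,8534) = (126003·31753512017+218·8534·2150619204, 126003·2150619204+8534·31753512017) = (8002075549230099,541968943114690)

126003 8534
31753512017 2150619204
8002075549230099 541968943114690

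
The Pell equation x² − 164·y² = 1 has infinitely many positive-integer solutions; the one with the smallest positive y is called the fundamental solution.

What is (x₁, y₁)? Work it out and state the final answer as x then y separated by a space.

2049 160

[12; 1,4,6,4,1,24] for √164; ℓ=6 ⇒ convergent index 5
i=0: a=12 ⇒ p=12, q=1
…
i=2: a=4 ⇒ p=64, q=5
…
i=4: a=4 ⇒ p=1652, q=129
i=5: a=1 ⇒ p=2049, q=160
→ (2049, 160).  Check: 2049²=4198401, 164·160²=4198400, difference 1.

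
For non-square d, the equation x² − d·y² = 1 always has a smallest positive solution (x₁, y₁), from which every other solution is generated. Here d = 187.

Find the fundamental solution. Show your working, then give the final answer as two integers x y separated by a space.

[13; 1,2,13,2,1,26] for √187; ℓ=6 ⇒ convergent index 5
step 0: (13, 1)  from 13·(1,0) + (0,1)
…
step 2: (41, 3)  from 2·(14,1) + (13,1)
…
step 4: (1135, 83)  from 2·(547,40) + (41,3)
step 5: (1682, 123)  from 1·(1135,83) + (547,40)
→ (1682, 123).  Check: 1682²=2829124, 187·123²=2829123, difference 1.

1682 123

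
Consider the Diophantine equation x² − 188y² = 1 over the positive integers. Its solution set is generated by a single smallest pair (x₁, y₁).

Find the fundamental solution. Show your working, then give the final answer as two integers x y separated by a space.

√188 → a₀=13, period (1,2,2,6,2,2,1,26); ℓ=8 even so k=7
k=0  a_k=13  p_k/q_k = 13/1
k=1  a_k=1  p_k/q_k = 14/1
…
k=4  a_k=6  p_k/q_k = 617/45
k=5  a_k=2  p_k/q_k = 1330/97
k=6  a_k=2  p_k/q_k = 3277/239
k=7  a_k=1  p_k/q_k = 4607/336
(x₁, y₁) = (4607, 336);  4607² − 188·336² = 1 ✓

4607 336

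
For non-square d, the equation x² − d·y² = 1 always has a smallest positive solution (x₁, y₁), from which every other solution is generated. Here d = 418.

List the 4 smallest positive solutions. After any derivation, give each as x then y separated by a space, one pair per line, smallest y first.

√418 = [20; 2,4,20,4,2,40, …], period ℓ=6 (even) → k=5
a_0=20:  p_0=20·1+0=20,  q_0=20·0+1=1
a_1=2:  p_1=2·20+1=41,  q_1=2·1+0=2
…
a_4=4:  p_4=4·3721+184=15068,  q_4=4·182+9=737
a_5=2:  p_5=2·15068+3721=33857,  q_5=2·737+182=1656
(x₁, y₁) = (33857, 1656);  33857² − 418·1656² = 1 ✓
k=2:  x_2 = 33857·33857+418·1656·1656 = 2292592897,  y_2 = 33857·1656+1656·33857 = 112134384
k=3:  x_3 = 33857·2292592897+418·1656·112134384 = 155240635393601,  y_3 = 33857·112134384+1656·2292592897 = 7593067676520
k=4:  x_4 = 33857·155240635393601+418·1656·7593067676520 = 10511964382749705217,  y_4 = 33857·7593067676520+1656·155240635393601 = 514156984535740896

33857 1656
2292592897 112134384
155240635393601 7593067676520
10511964382749705217 514156984535740896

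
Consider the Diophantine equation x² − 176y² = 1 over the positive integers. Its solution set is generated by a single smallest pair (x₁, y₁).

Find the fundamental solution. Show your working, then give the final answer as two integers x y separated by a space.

199 15

√176 = [13; 3,1,3,26, …], period ℓ=4 (even) → k=3
k=0  a_k=13  p_k/q_k = 13/1
k=1  a_k=3  p_k/q_k = 40/3
k=2  a_k=1  p_k/q_k = 53/4
k=3  a_k=3  p_k/q_k = 199/15
(x₁, y₁) = (199, 15);  199² − 176·15² = 1 ✓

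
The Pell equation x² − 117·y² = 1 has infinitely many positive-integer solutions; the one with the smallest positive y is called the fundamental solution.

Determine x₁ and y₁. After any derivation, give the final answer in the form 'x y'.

649 60

√117 → a₀=10, period (1,4,2,4,1,20); ℓ=6 even so k=5
k=0  a_k=10  p_k/q_k = 10/1
k=1  a_k=1  p_k/q_k = 11/1
…
k=4  a_k=4  p_k/q_k = 530/49
k=5  a_k=1  p_k/q_k = 649/60
→ (649, 60).  Check: 649²=421201, 117·60²=421200, difference 1.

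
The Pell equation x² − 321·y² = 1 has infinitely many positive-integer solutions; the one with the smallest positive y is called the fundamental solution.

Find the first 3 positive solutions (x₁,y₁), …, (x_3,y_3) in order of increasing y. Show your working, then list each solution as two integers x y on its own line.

[17; 1,10,1,34] for √321; ℓ=4 ⇒ convergent index 3
a_0=17:  p_0=17·1+0=17,  q_0=17·0+1=1
a_1=1:  p_1=1·17+1=18,  q_1=1·1+0=1
a_2=10:  p_2=10·18+17=197,  q_2=10·1+1=11
a_3=1:  p_3=1·197+18=215,  q_3=1·11+1=12
→ (215, 12).  Check: 215²=46225, 321·12²=46224, difference 1.
k=2:  x_2 = 215·215+321·12·12 = 92449,  y_2 = 215·12+12·215 = 5160
k=3:  x_3 = 215·92449+321·12·5160 = 39752855,  y_3 = 215·5160+12·92449 = 2218788

215 12
92449 5160
39752855 2218788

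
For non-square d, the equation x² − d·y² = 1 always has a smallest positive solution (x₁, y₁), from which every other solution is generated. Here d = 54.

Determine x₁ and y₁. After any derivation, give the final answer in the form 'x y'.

√54 = [7; 2,1,6,1,2,14, …], period ℓ=6 (even) → k=5
k=0  a_k=7  p_k/q_k = 7/1
…
k=2  a_k=1  p_k/q_k = 22/3
k=3  a_k=6  p_k/q_k = 147/20
k=4  a_k=1  p_k/q_k = 169/23
k=5  a_k=2  p_k/q_k = 485/66
(x₁, y₁) = (485, 66);  485² − 54·66² = 1 ✓

485 66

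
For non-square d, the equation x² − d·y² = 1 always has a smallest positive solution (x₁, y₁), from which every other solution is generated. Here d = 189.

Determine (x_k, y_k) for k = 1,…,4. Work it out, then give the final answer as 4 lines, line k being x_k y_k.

55 4
6049 440
665335 48396
73180801 5323120

[13; 1,2,1,26] for √189; ℓ=4 ⇒ convergent index 3
i=0: a=13 ⇒ p=13, q=1
…
i=2: a=2 ⇒ p=41, q=3
i=3: a=1 ⇒ p=55, q=4
fundamental: x₁=55, y₁=4  (since 3025 − 189·16 = 1)
(x_2, y_2) = (55·55 + 189·4·4, 55·4 + 4·55) = (6049, 440)
(x_3, y_3) = (55·6049 + 189·4·440, 55·440 + 4·6049) = (665335, 48396)
(x_4, y_4) = (55·665335 + 189·4·48396, 55·48396 + 4·665335) = (73180801, 5323120)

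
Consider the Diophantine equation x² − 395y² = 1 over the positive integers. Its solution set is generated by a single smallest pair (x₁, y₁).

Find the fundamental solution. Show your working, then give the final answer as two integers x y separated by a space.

√395 → a₀=19, period (1,6,1,38); ℓ=4 even so k=3
step 0: (19, 1)  from 19·(1,0) + (0,1)
step 1: (20, 1)  from 1·(19,1) + (1,0)
step 2: (139, 7)  from 6·(20,1) + (19,1)
step 3: (159, 8)  from 1·(139,7) + (20,1)
fundamental: x₁=159, y₁=8  (since 25281 − 395·64 = 1)

159 8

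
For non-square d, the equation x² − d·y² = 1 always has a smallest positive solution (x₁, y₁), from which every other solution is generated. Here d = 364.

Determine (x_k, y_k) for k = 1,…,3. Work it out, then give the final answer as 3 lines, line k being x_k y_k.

√364 → a₀=19, period (12,1,2,3,1,8,1,3,2,1,12,38); ℓ=12 even so k=11
k=0  a_k=19  p_k/q_k = 19/1
…
k=2  a_k=1  p_k/q_k = 248/13
k=3  a_k=2  p_k/q_k = 725/38
…
k=9  a_k=2  p_k/q_k = 270499/14178
k=10  a_k=1  p_k/q_k = 390371/20461
k=11  a_k=12  p_k/q_k = 4954951/259710
(x₁, y₁) = (4954951, 259710);  4954951² − 364·259710² = 1 ✓
(x_2, y_2) = (4954951·4954951 + 364·259710·259710, 4954951·259710 + 259710·4954951) = (49103078824801, 2573700648420)
(x_3, y_3) = (4954951·49103078824801 + 364·259710·2573700648420, 4954951·2573700648420 + 259710·49103078824801) = (486606699052048124551, 25505121203178395130)

4954951 259710
49103078824801 2573700648420
486606699052048124551 25505121203178395130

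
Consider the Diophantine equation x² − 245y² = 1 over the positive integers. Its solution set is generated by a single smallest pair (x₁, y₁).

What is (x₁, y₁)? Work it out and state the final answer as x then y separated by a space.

d=245: √d = [15; 1,1,1,7,6,7,1,1,1,30] (ℓ=10, even), read p_9/q_9
a_0=15:  p_0=15·1+0=15,  q_0=15·0+1=1
…
a_2=1:  p_2=1·16+15=31,  q_2=1·1+1=2
a_3=1:  p_3=1·31+16=47,  q_3=1·2+1=3
…
a_5=6:  p_5=6·360+47=2207,  q_5=6·23+3=141
…
a_8=1:  p_8=1·18016+15809=33825,  q_8=1·1151+1010=2161
a_9=1:  p_9=1·33825+18016=51841,  q_9=1·2161+1151=3312
fundamental: x₁=51841, y₁=3312  (since 2687489281 − 245·10969344 = 1)

51841 3312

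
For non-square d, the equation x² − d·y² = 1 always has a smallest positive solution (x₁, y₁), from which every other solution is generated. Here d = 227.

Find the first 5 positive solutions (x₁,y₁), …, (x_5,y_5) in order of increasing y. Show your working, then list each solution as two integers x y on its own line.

[15; 15,30] for √227; ℓ=2 ⇒ convergent index 1
i=0: a=15 ⇒ p=15, q=1
i=1: a=15 ⇒ p=226, q=15
→ (226, 15).  Check: 226²=51076, 227·15²=51075, difference 1.
(x_2, y_2) = (226·226 + 227·15·15, 226·15 + 15·226) = (102151, 6780)
(x_3, y_3) = (226·102151 + 227·15·6780, 226·6780 + 15·102151) = (46172026, 3064545)
(x_4, y_4) = (226·46172026 + 227·15·3064545, 226·3064545 + 15·46172026) = (20869653601, 1385167560)
(x_5, y_5) = (226·20869653601 + 227·15·1385167560, 226·1385167560 + 15·20869653601) = (9433037255626, 626092672575)

226 15
102151 6780
46172026 3064545
20869653601 1385167560
9433037255626 626092672575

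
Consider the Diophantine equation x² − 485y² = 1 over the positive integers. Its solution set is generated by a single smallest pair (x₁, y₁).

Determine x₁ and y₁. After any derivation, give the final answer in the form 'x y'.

d=485: √d = [22; 44] (ℓ=1, odd), read p_1/q_1
k=0  a_k=22  p_k/q_k = 22/1
k=1  a_k=44  p_k/q_k = 969/44
→ (969, 44).  Check: 969²=938961, 485·44²=938960, difference 1.

969 44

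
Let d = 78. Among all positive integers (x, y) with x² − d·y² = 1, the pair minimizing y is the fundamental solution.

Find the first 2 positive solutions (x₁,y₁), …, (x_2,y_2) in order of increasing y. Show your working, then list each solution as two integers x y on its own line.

53 6
5617 636

d=78: √d = [8; 1,4,1,16] (ℓ=4, even), read p_3/q_3
k=0  a_k=8  p_k/q_k = 8/1
k=1  a_k=1  p_k/q_k = 9/1
k=2  a_k=4  p_k/q_k = 44/5
k=3  a_k=1  p_k/q_k = 53/6
fundamental: x₁=53, y₁=6  (since 2809 − 78·36 = 1)
n=2: (53,6)∘(53,6) = (53·53+78·6·6, 53·6+6·53) = (5617,636)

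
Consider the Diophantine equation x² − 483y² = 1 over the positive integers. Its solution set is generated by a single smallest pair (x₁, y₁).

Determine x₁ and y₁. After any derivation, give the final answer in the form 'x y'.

√483 → a₀=21, period (1,42); ℓ=2 even so k=1
i=0: a=21 ⇒ p=21, q=1
i=1: a=1 ⇒ p=22, q=1
fundamental: x₁=22, y₁=1  (since 484 − 483·1 = 1)

22 1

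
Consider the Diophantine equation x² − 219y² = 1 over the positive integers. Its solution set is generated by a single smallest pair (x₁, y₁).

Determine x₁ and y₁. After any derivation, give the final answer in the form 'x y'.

74 5

√219 → a₀=14, period (1,3,1,28); ℓ=4 even so k=3
i=0: a=14 ⇒ p=14, q=1
…
i=2: a=3 ⇒ p=59, q=4
i=3: a=1 ⇒ p=74, q=5
fundamental: x₁=74, y₁=5  (since 5476 − 219·25 = 1)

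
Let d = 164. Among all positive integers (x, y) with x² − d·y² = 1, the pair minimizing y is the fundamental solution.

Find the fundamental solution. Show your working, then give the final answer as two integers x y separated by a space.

d=164: √d = [12; 1,4,6,4,1,24] (ℓ=6, even), read p_5/q_5
k=0  a_k=12  p_k/q_k = 12/1
…
k=2  a_k=4  p_k/q_k = 64/5
k=3  a_k=6  p_k/q_k = 397/31
k=4  a_k=4  p_k/q_k = 1652/129
k=5  a_k=1  p_k/q_k = 2049/160
fundamental: x₁=2049, y₁=160  (since 4198401 − 164·25600 = 1)

2049 160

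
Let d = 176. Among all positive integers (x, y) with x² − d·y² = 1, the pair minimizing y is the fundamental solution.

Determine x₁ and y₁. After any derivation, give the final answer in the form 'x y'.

[13; 3,1,3,26] for √176; ℓ=4 ⇒ convergent index 3
i=0: a=13 ⇒ p=13, q=1
i=1: a=3 ⇒ p=40, q=3
i=2: a=1 ⇒ p=53, q=4
i=3: a=3 ⇒ p=199, q=15
→ (199, 15).  Check: 199²=39601, 176·15²=39600, difference 1.

199 15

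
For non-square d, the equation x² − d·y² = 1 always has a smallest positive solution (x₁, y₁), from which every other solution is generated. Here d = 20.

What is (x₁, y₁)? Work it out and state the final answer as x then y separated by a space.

9 2

√20 = [4; 2,8, …], period ℓ=2 (even) → k=1
a_0=4:  p_0=4·1+0=4,  q_0=4·0+1=1
a_1=2:  p_1=2·4+1=9,  q_1=2·1+0=2
fundamental: x₁=9, y₁=2  (since 81 − 20·4 = 1)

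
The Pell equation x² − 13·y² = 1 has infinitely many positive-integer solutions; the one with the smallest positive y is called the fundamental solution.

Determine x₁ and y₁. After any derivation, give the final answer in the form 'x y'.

√13 = [3; 1,1,1,1,6, …], period ℓ=5 (odd) → k=9
k=0  a_k=3  p_k/q_k = 3/1
k=1  a_k=1  p_k/q_k = 4/1
…
k=6  a_k=1  p_k/q_k = 137/38
…
k=8  a_k=1  p_k/q_k = 393/109
k=9  a_k=1  p_k/q_k = 649/180
→ (649, 180).  Check: 649²=421201, 13·180²=421200, difference 1.

649 180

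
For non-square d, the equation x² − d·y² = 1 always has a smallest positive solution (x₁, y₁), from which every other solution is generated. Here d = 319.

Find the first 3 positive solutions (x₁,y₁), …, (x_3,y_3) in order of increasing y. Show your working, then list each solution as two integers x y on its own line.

12901780 722361
332911854336799 18639485405160
8590311008090840302660 480965080021169647239

[17; 1,6,5,1,4,…,6,1,34] for √319; ℓ=14 ⇒ convergent index 13
i=0: a=17 ⇒ p=17, q=1
i=1: a=1 ⇒ p=18, q=1
i=2: a=6 ⇒ p=125, q=7
i=3: a=5 ⇒ p=643, q=36
…
i=6: a=3 ⇒ p=11913, q=667
i=7: a=1 ⇒ p=15628, q=875
i=8: a=3 ⇒ p=58797, q=3292
i=9: a=4 ⇒ p=250816, q=14043
i=10: a=1 ⇒ p=309613, q=17335
i=11: a=5 ⇒ p=1798881, q=100718
i=12: a=6 ⇒ p=11102899, q=621643
i=13: a=1 ⇒ p=12901780, q=722361
→ (12901780, 722361).  Check: 12901780²=166455927168400, 319·722361²=166455927168399, difference 1.
(x_2, y_2) = (12901780·12901780 + 319·722361·722361, 12901780·722361 + 722361·12901780) = (332911854336799, 18639485405160)
(x_3, y_3) = (12901780·332911854336799 + 319·722361·18639485405160, 12901780·18639485405160 + 722361·332911854336799) = (8590311008090840302660, 480965080021169647239)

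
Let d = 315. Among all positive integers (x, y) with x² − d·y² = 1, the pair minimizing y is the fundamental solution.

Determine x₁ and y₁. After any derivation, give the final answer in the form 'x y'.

71 4

√315 → a₀=17, period (1,2,1,34); ℓ=4 even so k=3
a_0=17:  p_0=17·1+0=17,  q_0=17·0+1=1
a_1=1:  p_1=1·17+1=18,  q_1=1·1+0=1
a_2=2:  p_2=2·18+17=53,  q_2=2·1+1=3
a_3=1:  p_3=1·53+18=71,  q_3=1·3+1=4
→ (71, 4).  Check: 71²=5041, 315·4²=5040, difference 1.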